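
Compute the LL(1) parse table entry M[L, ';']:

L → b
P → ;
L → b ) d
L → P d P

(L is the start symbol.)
To find M[L, ';'], we find productions for L where ';' is in the predict set (PREDICT(N → α) = (FIRST(α) \ {ε}) ∪ (FOLLOW(N) if α ⇒* ε)).

Relevant sets:
  FIRST(P) = { ';' }

L → b: PREDICT = { 'b' }
L → b ) d: PREDICT = { 'b' }
L → P d P: PREDICT = { ';' }
  ';' is in predict set, so this production goes in M[L, ';']

M[L, ';'] = L → P d P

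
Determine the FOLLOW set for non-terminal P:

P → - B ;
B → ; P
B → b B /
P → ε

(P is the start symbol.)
{ $, '/', ';' }

P is the start symbol, so $ ∈ FOLLOW(P).
In B → ; P: P is at the end, add FOLLOW(B)

The FOLLOW sets referred to above (computed the same way, to a fixed point):
  FOLLOW(B) = { '/', ';' }

Taking the union: FOLLOW(P) = { $, '/', ';' }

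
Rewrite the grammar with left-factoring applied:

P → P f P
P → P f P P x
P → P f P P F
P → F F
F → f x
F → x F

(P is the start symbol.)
P → P f P P'
P' → ε
P' → P P''
P'' → x
P'' → F
P → F F
F → f x
F → x F

Left-factoring transforms A → αβ₁ | αβ₂ into A → αA' and A' → β₁ | β₂
(α is the longest common prefix among the alternatives). Repeat until
no nonterminal has two alternatives with a common prefix.

Round 1: P has alternatives sharing prefix 'P f P'. Introduce P': P → P f P P'
  Add: P' → ε
  Add: P' → P x
  Add: P' → P F

Round 2: P' has alternatives sharing prefix 'P'. Introduce P'': P' → P P''
  Add: P'' → x
  Add: P'' → F

No remaining common prefixes — done.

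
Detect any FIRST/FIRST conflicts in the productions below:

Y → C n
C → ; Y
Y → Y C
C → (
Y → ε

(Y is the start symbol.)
Yes. Y → C n / Y → Y C on { '(', ';' }

A FIRST/FIRST conflict occurs when two productions N → α and N → β for the same non-terminal have FIRST(α) ∩ FIRST(β) ≠ ∅ (with ε ∈ FIRST of a nullable right-hand side, so two nullable alternatives also conflict).

FIRST sets of the non-terminals at (or reachable through a nullable prefix from) the front of some alternative:
  FIRST(C) = { '(', ';' }
  FIRST(Y) = { '(', ';', ε }

Productions for Y:
  Y → C n: FIRST = { '(', ';' }
  Y → Y C: FIRST = { '(', ';' }
  Y → ε: FIRST = { ε }
Productions for C:
  C → ; Y: FIRST = { ';' }
  C → (: FIRST = { '(' }

Conflict for Y: Y → C n and Y → Y C
  Overlap: { '(', ';' }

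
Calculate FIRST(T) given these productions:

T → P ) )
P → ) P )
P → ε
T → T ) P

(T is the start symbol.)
To compute FIRST(T), examine every production with T on the left-hand side, reading each right-hand side left to right until a non-nullable symbol is reached.

FIRST sets of the other non-terminals involved (by the same procedure, iterated to a fixed point):
  FIRST(P) = { ')', ε }

From T → P ) ):
  - P is a non-terminal: add FIRST(P) \ {ε} = { ')' }
    P is nullable, so continue to the next symbol
  - ')' is a terminal: add ')' and stop
From T → T ) P:
  - T is the symbol being defined: contributes nothing new
    T is not nullable, so stop

Collecting: FIRST(T) = { ')' }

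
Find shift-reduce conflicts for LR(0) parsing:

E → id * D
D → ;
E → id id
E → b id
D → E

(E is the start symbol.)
No shift-reduce conflicts

Augment with E' → E and build the canonical LR(0) collection (I0 = CLOSURE({[E' → . E]}), then GOTO on every symbol after a dot until no new states appear). It has 10 states:
  I0: { [E → . b id], [E → . id * D], [E → . id id], [E' → . E] }  — shift
  I1: { [E' → E .] }  — accept
  I2: { [E → b . id] }  — shift
  I3: { [E → id . * D], [E → id . id] }  — shift
  I4: { [D → . ;], [D → . E], [E → . b id], [E → . id * D], [E → . id id], [E → id * . D] }  — shift
  I5: { [E → id id .] }  — reduce
  I6: { [D → ; .] }  — reduce
  I7: { [E → id * D .] }  — reduce
  I8: { [D → E .] }  — reduce
  I9: { [E → b id .] }  — reduce

No state contains both a complete item and a shift item.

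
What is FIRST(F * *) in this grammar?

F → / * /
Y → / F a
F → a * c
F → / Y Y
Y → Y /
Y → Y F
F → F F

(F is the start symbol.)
{ '/', 'a' }

FIRST sets of the non-terminals involved (from the grammar, by fixed-point iteration):
  FIRST(F) = { '/', 'a' }

To compute FIRST(F * *), process the symbols left to right:
Symbol F is a non-terminal. Add FIRST(F) \ {ε} = { '/', 'a' }
F is not nullable (ε ∉ FIRST(F)), so stop here.
FIRST(F * *) = { '/', 'a' }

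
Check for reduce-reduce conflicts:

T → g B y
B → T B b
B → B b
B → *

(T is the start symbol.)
Yes — I7: [B → B b .] vs [B → T B b .]

A reduce-reduce conflict occurs when an LR(0) state has two complete items [A → α .] and [B → β .] — both call for a reduction, and with no lookahead the parser cannot choose between them.

Augment with T' → T and build the canonical LR(0) collection (I0 = CLOSURE({[T' → . T]}), then GOTO on every symbol after a dot until no new states appear). It has 10 states:
  I0: { [T → . g B y], [T' → . T] }  — shift
  I1: { [T' → T .] }  — accept
  I2: { [B → . *], [B → . B b], [B → . T B b], [T → . g B y], [T → g . B y] }  — shift
  I3: { [B → * .] }  — reduce
  I4: { [B → B . b], [T → g B . y] }  — shift
  I5: { [B → . *], [B → . B b], [B → . T B b], [B → T . B b], [T → . g B y] }  — shift
  I6: { [B → B . b], [B → T B . b] }  — shift
  I7: { [B → B b .], [B → T B b .] }  — 2 reduces
  I8: { [B → B b .] }  — reduce
  I9: { [T → g B y .] }  — reduce

I7 contains complete items [B → B b .], [B → T B b .] — reduce-reduce conflict.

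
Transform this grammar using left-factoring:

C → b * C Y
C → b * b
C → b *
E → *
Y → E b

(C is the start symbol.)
C → b * C'
C' → C Y
C' → b
C' → ε
E → *
Y → E b

Left-factoring transforms A → αβ₁ | αβ₂ into A → αA' and A' → β₁ | β₂
(α is the longest common prefix among the alternatives). Repeat until
no nonterminal has two alternatives with a common prefix.

Round 1: C has alternatives sharing prefix 'b *'. Introduce C': C → b * C'
  Add: C' → C Y
  Add: C' → b
  Add: C' → ε

No remaining common prefixes — done.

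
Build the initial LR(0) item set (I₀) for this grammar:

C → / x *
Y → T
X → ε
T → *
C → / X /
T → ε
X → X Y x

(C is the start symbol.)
{ [C → . / X /], [C → . / x *], [C' → . C] }

First, augment the grammar with C' → C
I₀ = CLOSURE({ [C' → . C] }):
  [C' → . C] has the dot before C: add [C → . / x *], [C → . / X /]
No further items can be added.

I₀ = { [C → . / X /], [C → . / x *], [C' → . C] }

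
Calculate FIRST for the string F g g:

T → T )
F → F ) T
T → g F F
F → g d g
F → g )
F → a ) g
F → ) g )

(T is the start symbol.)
FIRST sets of the non-terminals involved (from the grammar, by fixed-point iteration):
  FIRST(F) = { ')', 'a', 'g' }

To compute FIRST(F g g), process the symbols left to right:
Symbol F is a non-terminal. Add FIRST(F) \ {ε} = { ')', 'a', 'g' }
F is not nullable (ε ∉ FIRST(F)), so stop here.
FIRST(F g g) = { ')', 'a', 'g' }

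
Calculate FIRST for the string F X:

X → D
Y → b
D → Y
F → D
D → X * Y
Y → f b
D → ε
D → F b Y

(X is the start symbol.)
FIRST sets of the non-terminals involved (from the grammar, by fixed-point iteration):
  FIRST(F) = { '*', 'b', 'f', ε }
  FIRST(X) = { '*', 'b', 'f', ε }

To compute FIRST(F X), process the symbols left to right:
Symbol F is a non-terminal. Add FIRST(F) \ {ε} = { '*', 'b', 'f' }
F is nullable (ε ∈ FIRST(F)), continue to the next symbol.
Symbol X is a non-terminal. Add FIRST(X) \ {ε} = { '*', 'b', 'f' }
X is nullable (ε ∈ FIRST(X)), continue to the next symbol.
All symbols are nullable, so ε is in the result.
FIRST(F X) = { '*', 'b', 'f', ε }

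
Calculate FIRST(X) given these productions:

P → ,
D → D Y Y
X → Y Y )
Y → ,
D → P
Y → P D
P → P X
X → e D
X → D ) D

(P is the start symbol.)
{ ',', 'e' }

To compute FIRST(X), examine every production with X on the left-hand side, reading each right-hand side left to right until a non-nullable symbol is reached.

FIRST sets of the other non-terminals involved (by the same procedure, iterated to a fixed point):
  FIRST(Y) = { ',' }
  FIRST(D) = { ',' }

From X → Y Y ):
  - Y is a non-terminal: add FIRST(Y) \ {ε} = { ',' }
    Y is not nullable, so stop
From X → e D:
  - e is a terminal: add 'e' and stop
From X → D ) D:
  - D is a non-terminal: add FIRST(D) \ {ε} = { ',' }
    D is not nullable, so stop

Collecting: FIRST(X) = { ',', 'e' }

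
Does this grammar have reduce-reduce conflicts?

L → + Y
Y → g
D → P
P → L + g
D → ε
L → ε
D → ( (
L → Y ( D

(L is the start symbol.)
A reduce-reduce conflict occurs when an LR(0) state has two complete items [A → α .] and [B → β .] — both call for a reduction, and with no lookahead the parser cannot choose between them.

Augment with L' → L and build the canonical LR(0) collection (I0 = CLOSURE({[L' → . L]}), then GOTO on every symbol after a dot until no new states appear). It has 14 states:
  I0: { [L → . + Y], [L → . Y ( D], [L → .], [L' → . L], [Y → . g] }  — shift, reduce
  I1: { [L → + . Y], [Y → . g] }  — shift
  I2: { [L' → L .] }  — accept
  I3: { [L → Y . ( D] }  — shift
  I4: { [Y → g .] }  — reduce
  I5: { [D → . ( (], [D → . P], [D → .], [L → . + Y], [L → . Y ( D], [L → .], [L → Y ( . D], [P → . L + g], [Y → . g] }  — shift, 2 reduces
  I6: { [D → ( . (] }  — shift
  I7: { [L → Y ( D .] }  — reduce
  I8: { [P → L . + g] }  — shift
  I9: { [D → P .] }  — reduce
  I10: { [P → L + . g] }  — shift
  I11: { [P → L + g .] }  — reduce
  I12: { [D → ( ( .] }  — reduce
  I13: { [L → + Y .] }  — reduce

I5 contains complete items [D → .], [L → .] — reduce-reduce conflict.

Answer: Yes — I5: [D → .] vs [L → .]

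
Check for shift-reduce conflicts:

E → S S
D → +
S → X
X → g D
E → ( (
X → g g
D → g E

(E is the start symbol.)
A shift-reduce conflict occurs when an LR(0) state has both:
  - a complete (reduce) item [A → α .] (dot at the end), and
  - a shift item [B → β . c γ] (dot before a terminal).

Augment with E' → E and build the canonical LR(0) collection (I0 = CLOSURE({[E' → . E]}), then GOTO on every symbol after a dot until no new states appear). It has 12 states:
  I0: { [E → . ( (], [E → . S S], [E' → . E], [S → . X], [X → . g D], [X → . g g] }  — shift
  I1: { [E → ( . (] }  — shift
  I2: { [E' → E .] }  — accept
  I3: { [E → S . S], [S → . X], [X → . g D], [X → . g g] }  — shift
  I4: { [S → X .] }  — reduce
  I5: { [D → . +], [D → . g E], [X → g . D], [X → g . g] }  — shift
  I6: { [D → + .] }  — reduce
  I7: { [X → g D .] }  — reduce
  I8: { [D → g . E], [E → . ( (], [E → . S S], [S → . X], [X → . g D], [X → . g g], [X → g g .] }  — shift, reduce
  I9: { [D → g E .] }  — reduce
  I10: { [E → S S .] }  — reduce
  I11: { [E → ( ( .] }  — reduce

I8 contains reduce item [X → g g .] and shift items [E → . ( (], [X → . g D], [X → . g g] — shift-reduce conflict.

Answer: Yes — I8: [X → g g .] vs [E → . ( (]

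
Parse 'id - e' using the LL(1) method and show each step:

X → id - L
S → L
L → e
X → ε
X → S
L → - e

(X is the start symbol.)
LL(1) parsing maintains a stack (initially the start symbol over $) and the input. At each step: if the stack top is a terminal, match it against the current input token; if it is a non-terminal N, replace it with the RHS of M[N, lookahead] (the unique production whose predict set contains the lookahead).

Stack is shown with the top on the left.

Stack     Input     Action
--------------------------
X $       id - e $  output X → id - L
id - L $  id - e $  match 'id'
- L $     - e $     match '-'
L $       e $       output L → e
e $       e $       match 'e'
$         $         accept

The string is accepted.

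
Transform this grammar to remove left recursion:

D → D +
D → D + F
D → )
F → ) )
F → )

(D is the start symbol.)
D → ) D'
D' → + D'
D' → + F D'
D' → ε
F → ) )
F → )

D is directly left-recursive. The standard transformation for
  A → A α₁ | ... | A α_m | β₁ | ... | β_n
is
  A  → β₁ A' | ... | β_n A'
  A' → α₁ A' | ... | α_m A' | ε

D → ) becomes D → ) D'
D → D + becomes D' → + D'
D → D + F becomes D' → + F D'
Add D' → ε

Productions for other non-terminals are unchanged:
  F → ) )
  F → )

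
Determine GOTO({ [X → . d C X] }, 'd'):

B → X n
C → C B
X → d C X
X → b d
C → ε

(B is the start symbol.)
GOTO(I, 'd') = CLOSURE({ [A → αX.β] : [A → α.Xβ] ∈ I, X = 'd' })

Items with dot before 'd', with the dot advanced:
  [X → . d C X] → [X → d . C X]
Closure of the advanced items:
  [X → d . C X] has the dot before C: add [C → . C B], [C → .]

GOTO = { [C → . C B], [C → .], [X → d . C X] }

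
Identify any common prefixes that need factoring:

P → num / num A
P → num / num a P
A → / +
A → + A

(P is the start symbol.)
Left-factoring is needed when two productions for the same non-terminal
share a common prefix on the right-hand side.

Productions for P:
  P → num / num A
  P → num / num a P
Productions for A:
  A → / +
  A → + A

Found common prefix 'num / num' in productions for P

Answer: Yes, P has productions with common prefix 'num / num'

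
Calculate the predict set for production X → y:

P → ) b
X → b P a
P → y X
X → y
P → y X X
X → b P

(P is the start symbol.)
PREDICT(X → y) = (FIRST(RHS) \ {ε}) ∪ (FOLLOW(X) if ε ∈ FIRST(RHS), i.e. RHS ⇒* ε)
FIRST(y) = { 'y' }
ε ∉ FIRST(y), so FOLLOW(X) is not added.
PREDICT(X → y) = { 'y' }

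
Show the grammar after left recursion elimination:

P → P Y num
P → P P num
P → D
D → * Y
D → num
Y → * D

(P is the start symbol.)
P is directly left-recursive. The standard transformation for
  A → A α₁ | ... | A α_m | β₁ | ... | β_n
is
  A  → β₁ A' | ... | β_n A'
  A' → α₁ A' | ... | α_m A' | ε

P → D becomes P → D P'
P → P Y num becomes P' → Y num P'
P → P P num becomes P' → P num P'
Add P' → ε

Productions for other non-terminals are unchanged:
  D → * Y
  D → num
  Y → * D

Resulting grammar:
P → D P'
P' → Y num P'
P' → P num P'
P' → ε
D → * Y
D → num
Y → * D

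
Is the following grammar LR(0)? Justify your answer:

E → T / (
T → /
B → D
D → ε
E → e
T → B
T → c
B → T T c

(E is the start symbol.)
A grammar is LR(0) if no state in the canonical LR(0) collection has:
  - both a shift item (dot before a terminal) and a complete item (shift-reduce conflict), or
  - two or more complete items (reduce-reduce conflict; the accept item [E' → E .] counts as a complete item here).

Augment with E' → E and build the canonical LR(0) collection (I0 = CLOSURE({[E' → . E]}), then GOTO on every symbol after a dot until no new states appear). It has 12 states:
  I0: { [B → . D], [B → . T T c], [D → .], [E → . T / (], [E → . e], [E' → . E], [T → . /], [T → . B], [T → . c] }  — shift, reduce
  I1: { [T → / .] }  — reduce
  I2: { [T → B .] }  — reduce
  I3: { [B → D .] }  — reduce
  I4: { [E' → E .] }  — accept
  I5: { [B → . D], [B → . T T c], [B → T . T c], [D → .], [E → T . / (], [T → . /], [T → . B], [T → . c] }  — shift, reduce
  I6: { [T → c .] }  — reduce
  I7: { [E → e .] }  — reduce
  I8: { [E → T / . (], [T → / .] }  — shift, reduce
  I9: { [B → . D], [B → . T T c], [B → T . T c], [B → T T . c], [D → .], [T → . /], [T → . B], [T → . c] }  — shift, reduce
  I10: { [B → T T c .], [T → c .] }  — 2 reduces
  I11: { [E → T / ( .] }  — reduce

Conflict in state I0:
  Shift-reduce conflict between [D → .] and [E → . e]
So the grammar is NOT LR(0).

Answer: No. Shift-reduce conflict between [D → .] and [E → . e]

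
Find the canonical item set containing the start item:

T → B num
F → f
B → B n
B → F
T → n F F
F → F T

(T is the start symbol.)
{ [B → . B n], [B → . F], [F → . F T], [F → . f], [T → . B num], [T → . n F F], [T' → . T] }

First, augment the grammar with T' → T
I₀ = CLOSURE({ [T' → . T] }):
  [T' → . T] has the dot before T: add [T → . B num], [T → . n F F]
  [T → . B num] has the dot before B: add [B → . B n], [B → . F]
  [B → . F] has the dot before F: add [F → . f], [F → . F T]
No further items can be added.

I₀ = { [B → . B n], [B → . F], [F → . F T], [F → . f], [T → . B num], [T → . n F F], [T' → . T] }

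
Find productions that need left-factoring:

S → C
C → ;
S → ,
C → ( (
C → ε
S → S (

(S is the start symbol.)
Left-factoring is needed when two productions for the same non-terminal
share a common prefix on the right-hand side.

Productions for S:
  S → C
  S → ,
  S → S (
Productions for C:
  C → ;
  C → ( (
  C → ε

No common prefixes found.

Answer: No, left-factoring is not needed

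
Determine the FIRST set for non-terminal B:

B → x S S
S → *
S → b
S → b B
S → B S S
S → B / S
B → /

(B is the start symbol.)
From B → x S S:
  - x is a terminal: add 'x' and stop
From B → /:
  - '/' is a terminal: add '/' and stop

Collecting: FIRST(B) = { '/', 'x' }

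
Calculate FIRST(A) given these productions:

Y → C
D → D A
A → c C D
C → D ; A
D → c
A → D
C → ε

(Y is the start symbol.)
{ 'c' }

To compute FIRST(A), examine every production with A on the left-hand side, reading each right-hand side left to right until a non-nullable symbol is reached.

FIRST sets of the other non-terminals involved (by the same procedure, iterated to a fixed point):
  FIRST(D) = { 'c' }

From A → c C D:
  - c is a terminal: add 'c' and stop
From A → D:
  - D is a non-terminal: add FIRST(D) \ {ε} = { 'c' }
    D is not nullable, so stop

Collecting: FIRST(A) = { 'c' }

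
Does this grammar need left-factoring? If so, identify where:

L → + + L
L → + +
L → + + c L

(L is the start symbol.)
Yes, L has productions with common prefix '+ +'

Left-factoring is needed when two productions for the same non-terminal
share a common prefix on the right-hand side.

Productions for L:
  L → + + L
  L → + +
  L → + + c L

Found common prefix '+ +' in productions for L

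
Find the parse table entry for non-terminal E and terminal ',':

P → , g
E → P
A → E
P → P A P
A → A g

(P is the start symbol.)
To find M[E, ','], we find productions for E where ',' is in the predict set (PREDICT(N → α) = (FIRST(α) \ {ε}) ∪ (FOLLOW(N) if α ⇒* ε)).

Relevant sets:
  FIRST(P) = { ',' }

E → P: PREDICT = { ',' }
  ',' is in predict set, so this production goes in M[E, ',']

M[E, ','] = E → P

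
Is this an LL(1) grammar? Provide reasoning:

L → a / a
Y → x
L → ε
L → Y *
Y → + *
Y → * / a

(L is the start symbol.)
Yes, the grammar is LL(1).

A grammar is LL(1) if for each non-terminal N with multiple productions, the predict sets of those productions are pairwise disjoint, where PREDICT(N → α) = (FIRST(α) \ {ε}) ∪ (FOLLOW(N) if α ⇒* ε).

Relevant sets:
  FIRST(Y) = { '*', '+', 'x' }
  FOLLOW(L) = { $ }

For L:
  PREDICT(L → a '/' a) = { 'a' }
  PREDICT(L → ε) = { $ }
  PREDICT(L → Y '*') = { '*', '+', 'x' }
For Y:
  PREDICT(Y → x) = { 'x' }
  PREDICT(Y → '+' '*') = { '+' }
  PREDICT(Y → '*' '/' a) = { '*' }

All predict sets are disjoint. The grammar IS LL(1).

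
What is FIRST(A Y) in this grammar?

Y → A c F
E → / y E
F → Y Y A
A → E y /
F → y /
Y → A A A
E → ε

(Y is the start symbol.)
{ '/', 'y' }

FIRST sets of the non-terminals involved (from the grammar, by fixed-point iteration):
  FIRST(A) = { '/', 'y' }

To compute FIRST(A Y), process the symbols left to right:
Symbol A is a non-terminal. Add FIRST(A) \ {ε} = { '/', 'y' }
A is not nullable (ε ∉ FIRST(A)), so stop here.
FIRST(A Y) = { '/', 'y' }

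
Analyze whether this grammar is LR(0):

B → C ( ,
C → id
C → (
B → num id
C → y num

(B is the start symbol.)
A grammar is LR(0) if no state in the canonical LR(0) collection has:
  - both a shift item (dot before a terminal) and a complete item (shift-reduce conflict), or
  - two or more complete items (reduce-reduce conflict; the accept item [B' → B .] counts as a complete item here).

Augment with B' → B and build the canonical LR(0) collection (I0 = CLOSURE({[B' → . B]}), then GOTO on every symbol after a dot until no new states appear). It has 11 states:
  I0: { [B → . C ( ,], [B → . num id], [B' → . B], [C → . (], [C → . id], [C → . y num] }  — shift
  I1: { [C → ( .] }  — reduce
  I2: { [B' → B .] }  — accept
  I3: { [B → C . ( ,] }  — shift
  I4: { [C → id .] }  — reduce
  I5: { [B → num . id] }  — shift
  I6: { [C → y . num] }  — shift
  I7: { [C → y num .] }  — reduce
  I8: { [B → num id .] }  — reduce
  I9: { [B → C ( . ,] }  — shift
  I10: { [B → C ( , .] }  — reduce

Every state is either a pure shift/goto state or contains exactly one complete item and nothing to shift — no conflicts. The grammar is LR(0).

Answer: Yes, the grammar is LR(0)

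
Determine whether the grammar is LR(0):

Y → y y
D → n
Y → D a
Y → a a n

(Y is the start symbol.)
Yes, the grammar is LR(0)

A grammar is LR(0) if no state in the canonical LR(0) collection has:
  - both a shift item (dot before a terminal) and a complete item (shift-reduce conflict), or
  - two or more complete items (reduce-reduce conflict; the accept item [Y' → Y .] counts as a complete item here).

Augment with Y' → Y and build the canonical LR(0) collection (I0 = CLOSURE({[Y' → . Y]}), then GOTO on every symbol after a dot until no new states appear). It has 10 states:
  I0: { [D → . n], [Y → . D a], [Y → . a a n], [Y → . y y], [Y' → . Y] }  — shift
  I1: { [Y → D . a] }  — shift
  I2: { [Y' → Y .] }  — accept
  I3: { [Y → a . a n] }  — shift
  I4: { [D → n .] }  — reduce
  I5: { [Y → y . y] }  — shift
  I6: { [Y → y y .] }  — reduce
  I7: { [Y → a a . n] }  — shift
  I8: { [Y → a a n .] }  — reduce
  I9: { [Y → D a .] }  — reduce

Every state is either a pure shift/goto state or contains exactly one complete item and nothing to shift — no conflicts. The grammar is LR(0).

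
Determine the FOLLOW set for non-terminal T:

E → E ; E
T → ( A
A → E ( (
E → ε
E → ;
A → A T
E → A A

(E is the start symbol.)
In A → A T: T is at the end, add FOLLOW(A)

The FOLLOW sets referred to above (computed the same way, to a fixed point):
  FOLLOW(A) = { $, '(', ';' }

Taking the union: FOLLOW(T) = { $, '(', ';' }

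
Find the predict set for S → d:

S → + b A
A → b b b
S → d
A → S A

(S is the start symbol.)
PREDICT(S → d) = (FIRST(RHS) \ {ε}) ∪ (FOLLOW(S) if ε ∈ FIRST(RHS), i.e. RHS ⇒* ε)
FIRST(d) = { 'd' }
ε ∉ FIRST(d), so FOLLOW(S) is not added.
PREDICT(S → d) = { 'd' }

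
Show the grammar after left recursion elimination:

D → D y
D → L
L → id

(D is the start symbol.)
D is directly left-recursive. The standard transformation for
  A → A α₁ | ... | A α_m | β₁ | ... | β_n
is
  A  → β₁ A' | ... | β_n A'
  A' → α₁ A' | ... | α_m A' | ε

D → L becomes D → L D'
D → D y becomes D' → y D'
Add D' → ε

Productions for other non-terminals are unchanged:
  L → id

Resulting grammar:
D → L D'
D' → y D'
D' → ε
L → id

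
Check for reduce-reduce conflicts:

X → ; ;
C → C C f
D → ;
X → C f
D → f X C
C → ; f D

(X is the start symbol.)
A reduce-reduce conflict occurs when an LR(0) state has two complete items [A → α .] and [B → β .] — both call for a reduction, and with no lookahead the parser cannot choose between them.

Augment with X' → X and build the canonical LR(0) collection (I0 = CLOSURE({[X' → . X]}), then GOTO on every symbol after a dot until no new states appear). It has 15 states:
  I0: { [C → . ; f D], [C → . C C f], [X → . ; ;], [X → . C f], [X' → . X] }  — shift
  I1: { [C → ; . f D], [X → ; . ;] }  — shift
  I2: { [C → . ; f D], [C → . C C f], [C → C . C f], [X → C . f] }  — shift
  I3: { [X' → X .] }  — accept
  I4: { [C → ; . f D] }  — shift
  I5: { [C → . ; f D], [C → . C C f], [C → C . C f], [C → C C . f] }  — shift
  I6: { [X → C f .] }  — reduce
  I7: { [C → C C f .] }  — reduce
  I8: { [C → ; f . D], [D → . ;], [D → . f X C] }  — shift
  I9: { [D → ; .] }  — reduce
  I10: { [C → ; f D .] }  — reduce
  I11: { [C → . ; f D], [C → . C C f], [D → f . X C], [X → . ; ;], [X → . C f] }  — shift
  I12: { [C → . ; f D], [C → . C C f], [D → f X . C] }  — shift
  I13: { [C → . ; f D], [C → . C C f], [C → C . C f], [D → f X C .] }  — shift, reduce
  I14: { [X → ; ; .] }  — reduce

No state contains more than one complete item.

Answer: No reduce-reduce conflicts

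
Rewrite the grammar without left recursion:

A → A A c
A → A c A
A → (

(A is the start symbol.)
A is directly left-recursive. The standard transformation for
  A → A α₁ | ... | A α_m | β₁ | ... | β_n
is
  A  → β₁ A' | ... | β_n A'
  A' → α₁ A' | ... | α_m A' | ε

A → ( becomes A → ( A'
A → A A c becomes A' → A c A'
A → A c A becomes A' → c A A'
Add A' → ε

Resulting grammar:
A → ( A'
A' → A c A'
A' → c A A'
A' → ε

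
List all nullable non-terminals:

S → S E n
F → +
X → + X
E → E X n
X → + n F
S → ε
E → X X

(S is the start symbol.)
{ 'S' }

ε-productions: S → ε
So S is immediately nullable.
No further non-terminal can be added: every production for the remaining non-terminals contains a terminal or a non-nullable non-terminal.
Nullable = { 'S' }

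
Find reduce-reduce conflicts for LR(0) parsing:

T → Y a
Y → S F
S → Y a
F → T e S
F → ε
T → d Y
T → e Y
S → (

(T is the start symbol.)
A reduce-reduce conflict occurs when an LR(0) state has two complete items [A → α .] and [B → β .] — both call for a reduction, and with no lookahead the parser cannot choose between them.

Augment with T' → T and build the canonical LR(0) collection (I0 = CLOSURE({[T' → . T]}), then GOTO on every symbol after a dot until no new states appear). It has 16 states:
  I0: { [S → . (], [S → . Y a], [T → . Y a], [T → . d Y], [T → . e Y], [T' → . T], [Y → . S F] }  — shift
  I1: { [S → ( .] }  — reduce
  I2: { [F → . T e S], [F → .], [S → . (], [S → . Y a], [T → . Y a], [T → . d Y], [T → . e Y], [Y → . S F], [Y → S . F] }  — shift, reduce
  I3: { [T' → T .] }  — accept
  I4: { [S → Y . a], [T → Y . a] }  — shift
  I5: { [S → . (], [S → . Y a], [T → d . Y], [Y → . S F] }  — shift
  I6: { [S → . (], [S → . Y a], [T → e . Y], [Y → . S F] }  — shift
  I7: { [S → Y . a], [T → e Y .] }  — shift, reduce
  I8: { [S → Y a .] }  — reduce
  I9: { [S → Y . a], [T → d Y .] }  — shift, reduce
  I10: { [S → Y a .], [T → Y a .] }  — 2 reduces
  I11: { [Y → S F .] }  — reduce
  I12: { [F → T . e S] }  — shift
  I13: { [F → T e . S], [S → . (], [S → . Y a], [Y → . S F] }  — shift
  I14: { [F → . T e S], [F → .], [F → T e S .], [S → . (], [S → . Y a], [T → . Y a], [T → . d Y], [T → . e Y], [Y → . S F], [Y → S . F] }  — shift, 2 reduces
  I15: { [S → Y . a] }  — shift

I10 contains complete items [S → Y a .], [T → Y a .] — reduce-reduce conflict.
I14 contains complete items [F → .], [F → T e S .] — reduce-reduce conflict.

Answer: Yes — I10: [S → Y a .] vs [T → Y a .]; I14: [F → .] vs [F → T e S .]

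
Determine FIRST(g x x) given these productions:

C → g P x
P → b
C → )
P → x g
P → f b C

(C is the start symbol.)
{ 'g' }

To compute FIRST(g x x), process the symbols left to right:
Symbol g is a terminal. Add 'g' and stop.
FIRST(g x x) = { 'g' }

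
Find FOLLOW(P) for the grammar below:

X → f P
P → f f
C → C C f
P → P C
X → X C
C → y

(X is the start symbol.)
To compute FOLLOW(P), find every occurrence of P on a right-hand side N → α P β: add FIRST(β) \ {ε}, and if β is empty or nullable also add FOLLOW(N). Iterate to a fixed point.

In X → f P: P is at the end, add FOLLOW(X)
In P → P C: P is followed by C, add FIRST(C) \ {ε} = { 'y' }

The FOLLOW sets referred to above (computed the same way, to a fixed point):
  FOLLOW(X) = { $, 'y' }

Taking the union: FOLLOW(P) = { $, 'y' }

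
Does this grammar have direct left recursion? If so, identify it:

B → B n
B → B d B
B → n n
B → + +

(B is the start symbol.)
Yes, B is left-recursive

Direct left recursion occurs when N → N α for some non-terminal N (the right-hand side begins with the left-hand side itself).

B → B n: LEFT RECURSIVE (starts with B)
B → B d B: LEFT RECURSIVE (starts with B)
B → n n: starts with n
B → + +: starts with '+'

The grammar has direct left recursion on: B.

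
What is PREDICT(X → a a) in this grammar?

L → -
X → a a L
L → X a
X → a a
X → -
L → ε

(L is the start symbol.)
PREDICT(X → a a) = (FIRST(RHS) \ {ε}) ∪ (FOLLOW(X) if ε ∈ FIRST(RHS), i.e. RHS ⇒* ε)
FIRST(a a) = { 'a' }
ε ∉ FIRST(a a), so FOLLOW(X) is not added.
PREDICT(X → a a) = { 'a' }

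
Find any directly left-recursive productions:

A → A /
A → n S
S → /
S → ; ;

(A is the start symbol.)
Yes, A is left-recursive

Direct left recursion occurs when N → N α for some non-terminal N (the right-hand side begins with the left-hand side itself).

A → A /: LEFT RECURSIVE (starts with A)
A → n S: starts with n
S → /: starts with '/'
S → ; ;: starts with ';'

The grammar has direct left recursion on: A.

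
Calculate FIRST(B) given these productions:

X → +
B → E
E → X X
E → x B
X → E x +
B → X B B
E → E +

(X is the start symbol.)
To compute FIRST(B), examine every production with B on the left-hand side, reading each right-hand side left to right until a non-nullable symbol is reached.

FIRST sets of the other non-terminals involved (by the same procedure, iterated to a fixed point):
  FIRST(E) = { '+', 'x' }
  FIRST(X) = { '+', 'x' }

From B → E:
  - E is a non-terminal: add FIRST(E) \ {ε} = { '+', 'x' }
    E is not nullable, so stop
From B → X B B:
  - X is a non-terminal: add FIRST(X) \ {ε} = { '+', 'x' }
    X is not nullable, so stop

Collecting: FIRST(B) = { '+', 'x' }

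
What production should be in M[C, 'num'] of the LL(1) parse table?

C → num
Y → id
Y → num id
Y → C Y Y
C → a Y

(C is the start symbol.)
C → num

To find M[C, 'num'], we find productions for C where 'num' is in the predict set (PREDICT(N → α) = (FIRST(α) \ {ε}) ∪ (FOLLOW(N) if α ⇒* ε)).

C → num: PREDICT = { 'num' }
  'num' is in predict set, so this production goes in M[C, 'num']
C → a Y: PREDICT = { 'a' }

M[C, 'num'] = C → num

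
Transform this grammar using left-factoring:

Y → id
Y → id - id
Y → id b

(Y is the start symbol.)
Left-factoring transforms A → αβ₁ | αβ₂ into A → αA' and A' → β₁ | β₂
(α is the longest common prefix among the alternatives). Repeat until
no nonterminal has two alternatives with a common prefix.

Round 1: Y has alternatives sharing prefix 'id'. Introduce Y': Y → id Y'
  Add: Y' → ε
  Add: Y' → - id
  Add: Y' → b

No remaining common prefixes — done.

Resulting grammar:
Y → id Y'
Y' → ε
Y' → - id
Y' → b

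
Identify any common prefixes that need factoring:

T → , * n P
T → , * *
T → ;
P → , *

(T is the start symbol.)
Yes, T has productions with common prefix ', *'

Left-factoring is needed when two productions for the same non-terminal
share a common prefix on the right-hand side.

Productions for T:
  T → , * n P
  T → , * *
  T → ;

Found common prefix ', *' in productions for T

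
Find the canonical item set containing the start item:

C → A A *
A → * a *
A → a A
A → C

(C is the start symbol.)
{ [A → . * a *], [A → . C], [A → . a A], [C → . A A *], [C' → . C] }

First, augment the grammar with C' → C
I₀ = CLOSURE({ [C' → . C] }):
  [C' → . C] has the dot before C: add [C → . A A *]
  [C → . A A *] has the dot before A: add [A → . * a *], [A → . a A], [A → . C]
No further items can be added.

I₀ = { [A → . * a *], [A → . C], [A → . a A], [C → . A A *], [C' → . C] }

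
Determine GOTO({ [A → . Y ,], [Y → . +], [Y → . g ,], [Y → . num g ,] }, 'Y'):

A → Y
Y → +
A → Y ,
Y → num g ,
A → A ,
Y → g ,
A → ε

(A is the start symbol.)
GOTO(I, 'Y') = CLOSURE({ [A → αX.β] : [A → α.Xβ] ∈ I, X = 'Y' })

Items with dot before 'Y', with the dot advanced:
  [A → . Y ,] → [A → Y . ,]
Closure adds nothing (no advanced item has the dot before a non-terminal).

GOTO = { [A → Y . ,] }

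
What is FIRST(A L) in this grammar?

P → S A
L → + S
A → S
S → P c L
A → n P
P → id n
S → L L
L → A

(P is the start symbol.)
{ '+', 'id', 'n' }

FIRST sets of the non-terminals involved (from the grammar, by fixed-point iteration):
  FIRST(A) = { '+', 'id', 'n' }

To compute FIRST(A L), process the symbols left to right:
Symbol A is a non-terminal. Add FIRST(A) \ {ε} = { '+', 'id', 'n' }
A is not nullable (ε ∉ FIRST(A)), so stop here.
FIRST(A L) = { '+', 'id', 'n' }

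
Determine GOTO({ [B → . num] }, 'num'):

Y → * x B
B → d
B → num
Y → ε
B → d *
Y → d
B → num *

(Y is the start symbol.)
GOTO(I, 'num') = CLOSURE({ [A → αX.β] : [A → α.Xβ] ∈ I, X = 'num' })

Items with dot before 'num', with the dot advanced:
  [B → . num] → [B → num .]
Closure adds nothing (no advanced item has the dot before a non-terminal).

GOTO = { [B → num .] }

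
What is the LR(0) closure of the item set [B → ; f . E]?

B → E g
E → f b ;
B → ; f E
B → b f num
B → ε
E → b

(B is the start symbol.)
{ [B → ; f . E], [E → . b], [E → . f b ;] }

To compute CLOSURE, for each item [A → α.Bβ] where B is a non-terminal, add [B → .γ] for all productions B → γ; repeat for the newly added items until nothing changes.

Start with: [B → ; f . E]
  [B → ; f . E] has the dot before E: add [E → . f b ;], [E → . b]
No further items can be added.

CLOSURE = { [B → ; f . E], [E → . b], [E → . f b ;] }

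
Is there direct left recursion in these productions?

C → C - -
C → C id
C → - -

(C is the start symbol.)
Yes, C is left-recursive

Direct left recursion occurs when N → N α for some non-terminal N (the right-hand side begins with the left-hand side itself).

C → C - -: LEFT RECURSIVE (starts with C)
C → C id: LEFT RECURSIVE (starts with C)
C → - -: starts with '-'

The grammar has direct left recursion on: C.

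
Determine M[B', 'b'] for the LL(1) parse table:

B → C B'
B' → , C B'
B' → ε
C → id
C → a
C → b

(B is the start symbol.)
To find M[B', 'b'], we find productions for B' where 'b' is in the predict set (PREDICT(N → α) = (FIRST(α) \ {ε}) ∪ (FOLLOW(N) if α ⇒* ε)).

Relevant sets:
  FOLLOW(B') = { $ }

B' → , C B': PREDICT = { ',' }
B' → ε: PREDICT = { $ }

M[B', 'b'] is empty (no production applies)

Answer: Empty (error entry)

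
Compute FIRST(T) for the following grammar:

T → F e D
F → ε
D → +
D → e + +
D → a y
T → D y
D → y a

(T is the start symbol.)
{ '+', 'a', 'e', 'y' }

To compute FIRST(T), examine every production with T on the left-hand side, reading each right-hand side left to right until a non-nullable symbol is reached.

FIRST sets of the other non-terminals involved (by the same procedure, iterated to a fixed point):
  FIRST(F) = { ε }
  FIRST(D) = { '+', 'a', 'e', 'y' }

From T → F e D:
  - F is a non-terminal: add FIRST(F) \ {ε} = { }
    F is nullable, so continue to the next symbol
  - e is a terminal: add 'e' and stop
From T → D y:
  - D is a non-terminal: add FIRST(D) \ {ε} = { '+', 'a', 'e', 'y' }
    D is not nullable, so stop

Collecting: FIRST(T) = { '+', 'a', 'e', 'y' }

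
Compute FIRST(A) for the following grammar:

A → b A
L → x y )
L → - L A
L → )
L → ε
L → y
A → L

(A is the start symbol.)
{ ')', '-', 'b', 'x', 'y', ε }

To compute FIRST(A), examine every production with A on the left-hand side, reading each right-hand side left to right until a non-nullable symbol is reached.

FIRST sets of the other non-terminals involved (by the same procedure, iterated to a fixed point):
  FIRST(L) = { ')', '-', 'x', 'y', ε }

From A → b A:
  - b is a terminal: add 'b' and stop
From A → L:
  - L is a non-terminal: add FIRST(L) \ {ε} = { ')', '-', 'x', 'y' }
    L is nullable and nothing follows, so the whole right-hand side can vanish: ε ∈ FIRST(A)

Collecting: FIRST(A) = { ')', '-', 'b', 'x', 'y', ε }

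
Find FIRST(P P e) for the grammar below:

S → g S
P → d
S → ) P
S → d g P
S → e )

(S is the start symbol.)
{ 'd' }

FIRST sets of the non-terminals involved (from the grammar, by fixed-point iteration):
  FIRST(P) = { 'd' }

To compute FIRST(P P e), process the symbols left to right:
Symbol P is a non-terminal. Add FIRST(P) \ {ε} = { 'd' }
P is not nullable (ε ∉ FIRST(P)), so stop here.
FIRST(P P e) = { 'd' }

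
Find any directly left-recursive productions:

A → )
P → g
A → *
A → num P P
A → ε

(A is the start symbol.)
A → ): starts with ')'
P → g: starts with g
A → *: starts with '*'
A → num P P: starts with num
A → ε: starts with ε

No direct left recursion found.

Answer: No direct left recursion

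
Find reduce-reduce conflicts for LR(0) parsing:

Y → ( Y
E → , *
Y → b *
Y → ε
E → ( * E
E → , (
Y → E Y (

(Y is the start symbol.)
A reduce-reduce conflict occurs when an LR(0) state has two complete items [A → α .] and [B → β .] — both call for a reduction, and with no lookahead the parser cannot choose between them.

Augment with Y' → Y and build the canonical LR(0) collection (I0 = CLOSURE({[Y' → . Y]}), then GOTO on every symbol after a dot until no new states appear). It has 15 states:
  I0: { [E → . ( * E], [E → . , (], [E → . , *], [Y → . ( Y], [Y → . E Y (], [Y → . b *], [Y → .], [Y' → . Y] }  — shift, reduce
  I1: { [E → ( . * E], [E → . ( * E], [E → . , (], [E → . , *], [Y → ( . Y], [Y → . ( Y], [Y → . E Y (], [Y → . b *], [Y → .] }  — shift, reduce
  I2: { [E → , . (], [E → , . *] }  — shift
  I3: { [E → . ( * E], [E → . , (], [E → . , *], [Y → . ( Y], [Y → . E Y (], [Y → . b *], [Y → .], [Y → E . Y (] }  — shift, reduce
  I4: { [Y' → Y .] }  — accept
  I5: { [Y → b . *] }  — shift
  I6: { [Y → b * .] }  — reduce
  I7: { [Y → E Y . (] }  — shift
  I8: { [Y → E Y ( .] }  — reduce
  I9: { [E → , ( .] }  — reduce
  I10: { [E → , * .] }  — reduce
  I11: { [E → ( * . E], [E → . ( * E], [E → . , (], [E → . , *] }  — shift
  I12: { [Y → ( Y .] }  — reduce
  I13: { [E → ( . * E] }  — shift
  I14: { [E → ( * E .] }  — reduce

No state contains more than one complete item.

Answer: No reduce-reduce conflicts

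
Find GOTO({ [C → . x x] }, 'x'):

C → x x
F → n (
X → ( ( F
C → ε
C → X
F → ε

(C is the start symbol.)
{ [C → x . x] }

GOTO(I, 'x') = CLOSURE({ [A → αX.β] : [A → α.Xβ] ∈ I, X = 'x' })

Items with dot before 'x', with the dot advanced:
  [C → . x x] → [C → x . x]
Closure adds nothing (no advanced item has the dot before a non-terminal).

GOTO = { [C → x . x] }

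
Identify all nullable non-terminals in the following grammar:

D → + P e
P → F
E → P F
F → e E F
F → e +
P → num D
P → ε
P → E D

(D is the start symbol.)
A non-terminal is nullable if it can derive ε (the empty string): either it has an ε-production, or it has a production whose right-hand side consists entirely of nullable non-terminals.

ε-productions: P → ε
So P is immediately nullable.
No further non-terminal can be added: every production for the remaining non-terminals contains a terminal or a non-nullable non-terminal.
Nullable = { 'P' }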